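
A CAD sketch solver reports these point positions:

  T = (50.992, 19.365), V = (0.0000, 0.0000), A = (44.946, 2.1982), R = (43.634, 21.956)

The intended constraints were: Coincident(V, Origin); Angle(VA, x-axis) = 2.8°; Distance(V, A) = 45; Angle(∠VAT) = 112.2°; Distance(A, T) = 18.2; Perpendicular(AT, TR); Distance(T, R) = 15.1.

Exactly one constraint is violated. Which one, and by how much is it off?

Distance(T, R) = 15.1 — off by 7.30.

V = (0.00, 0.00) ✓; VA at 2.800° ✓; |VA| = 45.00 ✓; ∠VAT = 112.2° ✓; |AT| = 18.20 ✓; ∠(AT, TR) = 90.00° ✓; |TR| = 7.801 ✗.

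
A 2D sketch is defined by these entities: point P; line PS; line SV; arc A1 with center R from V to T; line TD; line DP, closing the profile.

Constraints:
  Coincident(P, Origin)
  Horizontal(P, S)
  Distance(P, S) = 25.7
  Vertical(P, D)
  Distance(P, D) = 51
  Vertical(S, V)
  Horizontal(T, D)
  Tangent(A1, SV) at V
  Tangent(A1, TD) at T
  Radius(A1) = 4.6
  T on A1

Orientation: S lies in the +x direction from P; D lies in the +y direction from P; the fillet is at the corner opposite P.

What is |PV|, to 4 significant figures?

53.04

The virtual corner opposite P is at (25.70, 51.00). A1 meets SV tangentially, so RV is at right angles to SV and since A1 is tangent to TD there, RT ⟂ TD, with radius 4.6, so the center R sits 4.6 in from both sides at R = (21.10, 46.40). That places the tangent points at V = (25.70, 46.40) on SV and T = (21.10, 51.00) on TD. Then |PV| = |V − P| = 53.04.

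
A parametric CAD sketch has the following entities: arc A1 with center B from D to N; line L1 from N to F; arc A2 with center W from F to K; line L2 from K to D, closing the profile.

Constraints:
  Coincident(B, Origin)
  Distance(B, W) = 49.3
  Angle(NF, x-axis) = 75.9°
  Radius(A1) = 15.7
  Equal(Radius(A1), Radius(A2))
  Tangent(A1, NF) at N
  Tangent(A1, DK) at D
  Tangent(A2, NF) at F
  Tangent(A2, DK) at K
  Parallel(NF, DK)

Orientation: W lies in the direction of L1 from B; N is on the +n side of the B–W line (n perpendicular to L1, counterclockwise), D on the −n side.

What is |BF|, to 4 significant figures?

51.74

The slot axis is L1's direction at 75.9°, so u = (cos 75.9°, sin 75.9°) = (0.2436, 0.9699) and n = (−sin 75.9°, cos 75.9°) = (-0.9699, 0.2436). B is at the origin and W lies 49.3 along u from B, so W = 49.3·u = (12.01, 47.81). Tangency of A1 to both parallel lines with radius 15.7 puts N and D at B ± 15.7·n: N = (-15.23, 3.825), D = (15.23, -3.825). Equal radii place F and K the same way about W: F = W + 15.7·n = (-3.217, 51.64), K = W − 15.7·n = (27.24, 43.99). Then |BF| = |F − B| = 51.74.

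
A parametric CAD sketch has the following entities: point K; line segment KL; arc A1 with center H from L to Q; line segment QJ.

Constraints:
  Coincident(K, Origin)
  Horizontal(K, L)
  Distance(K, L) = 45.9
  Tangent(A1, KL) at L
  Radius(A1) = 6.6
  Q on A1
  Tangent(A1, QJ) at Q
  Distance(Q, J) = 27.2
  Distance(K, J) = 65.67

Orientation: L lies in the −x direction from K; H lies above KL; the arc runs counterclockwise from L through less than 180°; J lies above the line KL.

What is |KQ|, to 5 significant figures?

42.031

K is at the origin; K and L share the same y with |KL| = 45.9 and L on the −x side, so L = (-45.900, 0.0000). The tangent condition forces HL to be normal to KL, so H = L + (0, 6.6) = (-45.900, 6.6000). Since HQ ⟂ QJ (tangency), |HJ| = √(6.6² + 27.2²) = 27.989 regardless of where Q sits on A1. So J lies on both circle(K, 65.67) and circle(H, 27.989); the above-KL intersection is J = (-57.240, 32.189). Q is the foot of the tangent from J: Q = (-40.667, 10.621).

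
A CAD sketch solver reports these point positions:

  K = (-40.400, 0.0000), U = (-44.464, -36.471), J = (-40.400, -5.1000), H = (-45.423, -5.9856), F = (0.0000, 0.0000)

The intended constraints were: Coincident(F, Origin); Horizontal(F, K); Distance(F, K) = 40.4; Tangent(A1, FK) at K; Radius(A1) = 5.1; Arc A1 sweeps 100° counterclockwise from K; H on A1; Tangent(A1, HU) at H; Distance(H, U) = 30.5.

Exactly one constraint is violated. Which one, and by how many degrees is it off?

Tangent(A1, HU) at H — off by 8.20°.

F = (0.00, 0.00) ✓; F.y = 0.00, K.y = 0.00 ✓; |FK| = 40.40 ✓; ∠(JK, KF) = 90.00° ✓; |JK| = 5.100 ✓; bearing(J→H) − bearing(J→K) = 100.0° ✓; |JH| = 5.100 ✓; ∠(JH, HU) = 98.20° ✗; |HU| = 30.50 ✓.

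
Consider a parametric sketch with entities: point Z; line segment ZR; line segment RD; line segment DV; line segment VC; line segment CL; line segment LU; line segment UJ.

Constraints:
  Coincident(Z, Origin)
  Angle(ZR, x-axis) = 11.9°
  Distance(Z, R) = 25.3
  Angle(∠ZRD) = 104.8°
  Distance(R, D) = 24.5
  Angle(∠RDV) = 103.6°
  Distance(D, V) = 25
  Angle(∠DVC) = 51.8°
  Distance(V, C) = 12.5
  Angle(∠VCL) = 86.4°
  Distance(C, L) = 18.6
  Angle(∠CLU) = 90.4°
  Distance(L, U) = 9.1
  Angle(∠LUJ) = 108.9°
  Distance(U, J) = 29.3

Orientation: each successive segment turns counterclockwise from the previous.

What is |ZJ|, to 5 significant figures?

39.474

∠CLU = 90.4° gives LU at 114.90° from the x-axis; with |LU| = 9.1, U = (19.632, 41.375). ∠LUJ = 108.9° gives UJ at -174.00° from the x-axis; with |UJ| = 29.3, J = (-9.5078, 38.312). Then |ZJ| = |J − Z| = 39.474.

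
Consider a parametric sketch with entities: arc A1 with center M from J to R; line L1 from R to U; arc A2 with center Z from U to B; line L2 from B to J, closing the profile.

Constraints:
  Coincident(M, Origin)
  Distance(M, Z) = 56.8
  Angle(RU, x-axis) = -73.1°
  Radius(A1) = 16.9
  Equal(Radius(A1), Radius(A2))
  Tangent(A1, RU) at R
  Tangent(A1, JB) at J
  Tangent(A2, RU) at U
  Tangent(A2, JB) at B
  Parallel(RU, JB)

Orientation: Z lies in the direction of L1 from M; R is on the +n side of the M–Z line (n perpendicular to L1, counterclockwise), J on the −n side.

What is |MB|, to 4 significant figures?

59.26

Tangency of A1 to both parallel lines with radius 16.9 puts R and J at M ± 16.9·n: R = (16.17, 4.913), J = (-16.17, -4.913). Equal radii place U and B the same way about Z: U = Z + 16.9·n = (32.68, -49.43), B = Z − 16.9·n = (0.3417, -59.26). Then |MB| = |B − M| = 59.26.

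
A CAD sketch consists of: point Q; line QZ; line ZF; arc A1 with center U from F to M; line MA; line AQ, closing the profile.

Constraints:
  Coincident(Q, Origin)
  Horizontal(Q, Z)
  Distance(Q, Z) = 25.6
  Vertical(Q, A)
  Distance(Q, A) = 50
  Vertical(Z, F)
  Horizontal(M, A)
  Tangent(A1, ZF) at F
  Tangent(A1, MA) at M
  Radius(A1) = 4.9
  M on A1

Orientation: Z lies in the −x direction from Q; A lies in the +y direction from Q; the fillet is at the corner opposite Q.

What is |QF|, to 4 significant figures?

51.86

Q is at the origin; QZ is horizontal with |QZ| = 25.6 and Z on the −x side, so Z = (-25.60, 0.000). QA is vertical with |QA| = 50.0 and A on the +y side, so A = (0.000, 50.00). The virtual corner opposite Q is at (-25.60, 50.00). Since A1 is tangent to ZF there, UF ⟂ ZF and the tangent condition forces UM to be normal to MA, with radius 4.9, so the center U sits 4.9 in from both sides at U = (-20.70, 45.10). That places the tangent points at F = (-25.60, 45.10) on ZF and M = (-20.70, 50.00) on MA. Then |QF| = |F − Q| = 51.86.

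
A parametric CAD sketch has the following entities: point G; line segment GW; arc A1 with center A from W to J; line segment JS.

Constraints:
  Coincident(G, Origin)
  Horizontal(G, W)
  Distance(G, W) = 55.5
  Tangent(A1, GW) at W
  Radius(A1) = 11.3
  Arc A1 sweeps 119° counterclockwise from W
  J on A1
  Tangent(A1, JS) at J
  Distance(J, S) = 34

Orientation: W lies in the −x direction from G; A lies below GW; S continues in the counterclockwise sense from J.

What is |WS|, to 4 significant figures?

46.98

On A1, W sits at bearing 90° from A; a 119° counterclockwise sweep puts J at bearing 209°, so J = A + 11.3·(cos 209°, sin 209°) = (-65.38, -16.78). The tangent condition forces AJ to be normal to JS, so JS runs along (−sin 209°, cos 209°); with |JS| = 34.0, S = (-48.90, -46.52). Then |WS| = |S − W| = 46.98.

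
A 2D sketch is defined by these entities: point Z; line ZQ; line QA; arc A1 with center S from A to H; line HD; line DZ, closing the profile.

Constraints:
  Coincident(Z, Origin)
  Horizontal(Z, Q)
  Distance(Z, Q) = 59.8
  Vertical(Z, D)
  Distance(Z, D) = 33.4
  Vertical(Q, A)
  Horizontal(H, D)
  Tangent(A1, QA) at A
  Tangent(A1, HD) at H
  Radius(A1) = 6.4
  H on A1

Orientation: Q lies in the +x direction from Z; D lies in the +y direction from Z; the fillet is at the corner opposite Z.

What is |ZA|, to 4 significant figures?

65.61

The virtual corner opposite Z is at (59.80, 33.40). Since A1 is tangent to QA there, SA ⟂ QA and tangency of A1 to HD means the radius SH is perpendicular to HD, with radius 6.4, so the center S sits 6.4 in from both sides at S = (53.40, 27.00). That places the tangent points at A = (59.80, 27.00) on QA and H = (53.40, 33.40) on HD. Then |ZA| = |A − Z| = 65.61.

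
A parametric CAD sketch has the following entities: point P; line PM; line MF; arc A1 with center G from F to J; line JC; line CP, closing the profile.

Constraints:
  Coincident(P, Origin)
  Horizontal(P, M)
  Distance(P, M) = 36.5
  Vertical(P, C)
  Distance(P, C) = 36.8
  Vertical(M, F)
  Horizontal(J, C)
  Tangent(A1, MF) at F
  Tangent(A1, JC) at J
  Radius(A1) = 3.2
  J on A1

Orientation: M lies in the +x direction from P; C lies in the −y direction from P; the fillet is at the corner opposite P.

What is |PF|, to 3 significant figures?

49.6

P is at the origin; P and M share the same y with |PM| = 36.5 and M on the +x side, so M = (36.5, 0.00). PC is vertical with |PC| = 36.8 and C on the −y side, so C = (0.00, -36.8). The virtual corner opposite P is at (36.5, -36.8). Since A1 is tangent to MF there, GF ⟂ MF and the tangent condition forces GJ to be normal to JC, with radius 3.2, so the center G sits 3.2 in from both sides at G = (33.3, -33.6). That places the tangent points at F = (36.5, -33.6) on MF and J = (33.3, -36.8) on JC. Then |PF| = |F − P| = 49.6.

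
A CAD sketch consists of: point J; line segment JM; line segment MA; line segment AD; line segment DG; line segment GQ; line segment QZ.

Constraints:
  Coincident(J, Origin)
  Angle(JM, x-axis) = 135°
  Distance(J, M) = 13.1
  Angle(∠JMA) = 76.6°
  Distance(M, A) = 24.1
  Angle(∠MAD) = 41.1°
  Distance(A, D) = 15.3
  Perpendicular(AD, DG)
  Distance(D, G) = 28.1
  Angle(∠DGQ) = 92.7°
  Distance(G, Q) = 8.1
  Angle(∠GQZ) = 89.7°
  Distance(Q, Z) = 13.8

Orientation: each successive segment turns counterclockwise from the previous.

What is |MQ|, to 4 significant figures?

16.72

J is at the origin; JM runs at 135.0° with length 13.1, so M = (-9.263, 9.263). ∠JMA = 76.6° gives MA at -121.6° from the x-axis; with |MA| = 24.1, A = (-21.89, -11.26). ∠MAD = 41.1° gives AD at 17.30° from the x-axis; with |AD| = 15.3, D = (-7.283, -6.714). AD is perpendicular to DG, so DG runs at 107.3°; with |DG| = 28.1, G = (-15.64, 20.12). ∠DGQ = 92.7° gives GQ at -165.4° from the x-axis; with |GQ| = 8.1, Q = (-23.48, 18.07). Then |MQ| = |Q − M| = 16.72.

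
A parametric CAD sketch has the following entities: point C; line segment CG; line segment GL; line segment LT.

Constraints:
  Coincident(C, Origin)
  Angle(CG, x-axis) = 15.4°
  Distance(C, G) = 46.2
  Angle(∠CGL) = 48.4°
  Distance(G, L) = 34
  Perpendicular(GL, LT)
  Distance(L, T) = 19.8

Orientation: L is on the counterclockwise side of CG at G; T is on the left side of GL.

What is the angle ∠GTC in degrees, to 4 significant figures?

107.5°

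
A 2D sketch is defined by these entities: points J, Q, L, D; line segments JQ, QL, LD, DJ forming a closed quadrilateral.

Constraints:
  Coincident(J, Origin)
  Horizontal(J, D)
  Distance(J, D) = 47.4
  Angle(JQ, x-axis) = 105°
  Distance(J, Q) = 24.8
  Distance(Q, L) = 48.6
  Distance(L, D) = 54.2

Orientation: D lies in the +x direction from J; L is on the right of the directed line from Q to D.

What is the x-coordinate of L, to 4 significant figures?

-1.025

Checks: |QL| = 48.60 ✓; |LD| = 54.20 ✓.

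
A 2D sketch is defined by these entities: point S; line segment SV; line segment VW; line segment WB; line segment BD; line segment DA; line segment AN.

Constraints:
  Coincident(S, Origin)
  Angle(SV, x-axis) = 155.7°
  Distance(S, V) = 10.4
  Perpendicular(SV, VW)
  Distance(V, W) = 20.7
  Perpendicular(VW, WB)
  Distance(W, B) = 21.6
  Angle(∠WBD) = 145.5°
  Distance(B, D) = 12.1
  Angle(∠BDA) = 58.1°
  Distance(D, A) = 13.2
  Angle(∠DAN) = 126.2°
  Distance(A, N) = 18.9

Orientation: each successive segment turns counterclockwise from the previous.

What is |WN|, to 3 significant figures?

4.10

S is at the origin; SV runs at 155.7° with length 10.4, so V = (-9.48, 4.28). SV ⟂ VW, so VW runs at -114°; with |VW| = 20.7, W = (-18.0, -14.6). VW is perpendicular to WB, so WB runs at -24.3°; with |WB| = 21.6, B = (1.69, -23.5). ∠WBD = 145.5° gives BD at 10.2° from the x-axis; with |BD| = 12.1, D = (13.6, -21.3). ∠BDA = 58.1° gives DA at 132° from the x-axis; with |DA| = 13.2, A = (4.75, -11.5). ∠DAN = 126.2° gives AN at -174° from the x-axis; with |AN| = 18.9, N = (-14.1, -13.5). Then |WN| = |N − W| = 4.10.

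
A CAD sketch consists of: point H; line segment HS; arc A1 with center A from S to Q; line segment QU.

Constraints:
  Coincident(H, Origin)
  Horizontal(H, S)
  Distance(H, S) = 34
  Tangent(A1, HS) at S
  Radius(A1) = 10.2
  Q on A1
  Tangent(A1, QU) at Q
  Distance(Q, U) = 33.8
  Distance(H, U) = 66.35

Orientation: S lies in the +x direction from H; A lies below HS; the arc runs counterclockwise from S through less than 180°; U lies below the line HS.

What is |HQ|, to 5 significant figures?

32.693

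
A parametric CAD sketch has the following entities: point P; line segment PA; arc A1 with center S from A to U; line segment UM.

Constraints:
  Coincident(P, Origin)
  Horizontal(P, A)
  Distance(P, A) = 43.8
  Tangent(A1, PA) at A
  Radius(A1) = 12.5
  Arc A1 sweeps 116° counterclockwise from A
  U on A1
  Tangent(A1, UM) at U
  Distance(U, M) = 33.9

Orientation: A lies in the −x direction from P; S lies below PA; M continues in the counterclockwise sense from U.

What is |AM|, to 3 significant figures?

48.6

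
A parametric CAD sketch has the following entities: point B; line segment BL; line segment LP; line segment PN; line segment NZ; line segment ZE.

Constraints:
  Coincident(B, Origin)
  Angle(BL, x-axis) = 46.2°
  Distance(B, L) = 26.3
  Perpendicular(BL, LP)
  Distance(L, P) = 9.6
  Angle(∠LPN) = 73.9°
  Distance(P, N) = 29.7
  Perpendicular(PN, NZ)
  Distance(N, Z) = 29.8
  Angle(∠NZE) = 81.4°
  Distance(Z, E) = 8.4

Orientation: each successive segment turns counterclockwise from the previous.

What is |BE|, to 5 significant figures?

27.405

B is at the origin; BL runs at 46.2° with length 26.3, so L = (18.203, 18.982). BL is perpendicular to LP, so LP runs at 136.20°; with |LP| = 9.6, P = (11.274, 25.627). ∠LPN = 73.9° gives PN at -117.70° from the x-axis; with |PN| = 29.7, N = (-2.5313, -0.66932). PN is perpendicular to NZ, so NZ runs at -27.700°; with |NZ| = 29.8, Z = (23.853, -14.522). ∠NZE = 81.4° gives ZE at 70.900° from the x-axis; with |ZE| = 8.4, E = (26.602, -6.5840). Then |BE| = |E − B| = 27.405.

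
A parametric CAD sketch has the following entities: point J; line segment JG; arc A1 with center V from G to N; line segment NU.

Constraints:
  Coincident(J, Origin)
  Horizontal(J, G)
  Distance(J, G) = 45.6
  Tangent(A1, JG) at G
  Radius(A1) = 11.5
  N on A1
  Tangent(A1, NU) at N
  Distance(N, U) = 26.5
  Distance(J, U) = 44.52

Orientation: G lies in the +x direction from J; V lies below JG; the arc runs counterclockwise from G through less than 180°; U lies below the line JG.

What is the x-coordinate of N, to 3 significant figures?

34.4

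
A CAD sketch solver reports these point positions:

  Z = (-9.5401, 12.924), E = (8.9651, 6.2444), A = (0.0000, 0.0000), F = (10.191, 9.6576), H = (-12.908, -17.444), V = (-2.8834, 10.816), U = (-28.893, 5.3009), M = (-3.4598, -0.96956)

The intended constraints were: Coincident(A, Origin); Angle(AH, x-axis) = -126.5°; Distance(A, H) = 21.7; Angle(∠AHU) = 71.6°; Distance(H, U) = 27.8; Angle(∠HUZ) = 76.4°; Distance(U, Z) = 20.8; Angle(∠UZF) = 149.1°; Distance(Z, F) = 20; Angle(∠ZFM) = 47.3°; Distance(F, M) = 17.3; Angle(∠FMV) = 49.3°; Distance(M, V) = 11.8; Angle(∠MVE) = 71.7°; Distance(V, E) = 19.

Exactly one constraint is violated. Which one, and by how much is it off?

Distance(V, E) = 19 — off by 6.30.

A = (0.00, 0.00) ✓; AH at -126.5° ✓; |AH| = 21.70 ✓; ∠AHU = 71.60° ✓; |HU| = 27.80 ✓; ∠HUZ = 76.40° ✓; |UZ| = 20.80 ✓; ∠UZF = 149.1° ✓; |ZF| = 20.00 ✓; ∠ZFM = 47.30° ✓; |FM| = 17.30 ✓; ∠FMV = 49.30° ✓; |MV| = 11.80 ✓; ∠MVE = 71.70° ✓; |VE| = 12.70 ✗.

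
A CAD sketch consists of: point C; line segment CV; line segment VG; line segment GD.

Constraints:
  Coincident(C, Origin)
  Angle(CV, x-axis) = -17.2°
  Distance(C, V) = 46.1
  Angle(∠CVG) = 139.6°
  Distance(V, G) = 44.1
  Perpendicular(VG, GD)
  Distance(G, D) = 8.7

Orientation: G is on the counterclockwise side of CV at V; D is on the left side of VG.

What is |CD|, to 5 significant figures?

81.989

C is at the origin; CV runs at -17.2° with length 46.1, so V = 46.1·(cos -17.2°, sin -17.2°) = (44.038, -13.632). ∠CVG = 139.6°, so VG runs at -17.2° + (180° − 139.6°) = 23.200° from the x-axis; with |VG| = 44.1, G = V + 44.1·(cos 23.200°, sin 23.200°) = (84.572, 3.7407). VG ⟂ GD; with |GD| = 8.7 on the left of VG, D = G + 8.7·(-0.39394, 0.91914) = (81.145, 11.737). Then |CD| = |D − C| = 81.989.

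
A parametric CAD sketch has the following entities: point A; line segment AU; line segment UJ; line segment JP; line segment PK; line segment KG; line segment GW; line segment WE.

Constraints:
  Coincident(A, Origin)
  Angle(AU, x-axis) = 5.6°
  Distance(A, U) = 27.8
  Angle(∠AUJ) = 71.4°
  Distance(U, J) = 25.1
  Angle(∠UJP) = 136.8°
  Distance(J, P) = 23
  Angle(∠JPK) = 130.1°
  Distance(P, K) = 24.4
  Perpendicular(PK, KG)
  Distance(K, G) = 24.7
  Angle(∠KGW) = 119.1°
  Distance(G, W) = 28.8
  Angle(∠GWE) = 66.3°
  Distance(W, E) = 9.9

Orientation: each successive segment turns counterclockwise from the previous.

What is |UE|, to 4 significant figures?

18.14

∠KGW = 119.1° gives GW at -1.800° from the x-axis; with |GW| = 28.8, W = (14.58, 0.4013). ∠GWE = 66.3° gives WE at 111.9° from the x-axis; with |WE| = 9.9, E = (10.88, 9.587). Then |UE| = |E − U| = 18.14.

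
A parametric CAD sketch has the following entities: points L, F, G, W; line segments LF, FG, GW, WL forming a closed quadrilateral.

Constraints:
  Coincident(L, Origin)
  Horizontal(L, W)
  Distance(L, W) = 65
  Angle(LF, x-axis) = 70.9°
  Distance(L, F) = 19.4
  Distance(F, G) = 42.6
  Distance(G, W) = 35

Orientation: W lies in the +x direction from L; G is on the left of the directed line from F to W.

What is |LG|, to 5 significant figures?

56.079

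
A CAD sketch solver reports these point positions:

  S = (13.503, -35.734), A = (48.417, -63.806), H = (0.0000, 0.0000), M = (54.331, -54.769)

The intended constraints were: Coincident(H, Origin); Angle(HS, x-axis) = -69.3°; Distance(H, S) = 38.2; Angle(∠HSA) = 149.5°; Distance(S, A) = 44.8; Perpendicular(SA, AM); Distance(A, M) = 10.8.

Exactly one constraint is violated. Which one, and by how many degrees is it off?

Perpendicular(SA, AM) — off by 5.60°.

H = (0.00, 0.00) ✓; HS at -69.30° ✓; |HS| = 38.20 ✓; ∠HSA = 149.5° ✓; |SA| = 44.80 ✓; ∠(SA, AM) = 95.60° ✗; |AM| = 10.80 ✓.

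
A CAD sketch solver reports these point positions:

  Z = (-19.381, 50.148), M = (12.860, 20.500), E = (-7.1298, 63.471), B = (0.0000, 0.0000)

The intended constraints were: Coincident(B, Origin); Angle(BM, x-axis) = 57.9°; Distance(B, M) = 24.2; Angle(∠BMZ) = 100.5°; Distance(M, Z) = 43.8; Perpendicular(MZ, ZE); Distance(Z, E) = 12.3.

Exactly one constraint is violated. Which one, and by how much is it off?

Distance(Z, E) = 12.3 — off by 5.80.

B = (0.00, 0.00) ✓; BM at 57.90° ✓; |BM| = 24.20 ✓; ∠BMZ = 100.5° ✓; |MZ| = 43.80 ✓; ∠(MZ, ZE) = 90.00° ✓; |ZE| = 18.10 ✗.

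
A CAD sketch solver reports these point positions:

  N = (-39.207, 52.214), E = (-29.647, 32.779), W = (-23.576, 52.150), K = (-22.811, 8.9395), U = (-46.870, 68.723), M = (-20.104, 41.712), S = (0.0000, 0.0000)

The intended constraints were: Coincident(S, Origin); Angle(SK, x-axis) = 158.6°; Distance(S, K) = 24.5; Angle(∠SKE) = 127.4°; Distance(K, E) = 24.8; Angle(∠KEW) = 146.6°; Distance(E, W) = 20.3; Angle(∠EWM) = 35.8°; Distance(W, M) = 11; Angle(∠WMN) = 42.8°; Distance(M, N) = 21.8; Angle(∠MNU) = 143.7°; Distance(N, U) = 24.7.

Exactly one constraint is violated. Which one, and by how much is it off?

Distance(N, U) = 24.7 — off by 6.50.

S = (0.00, 0.00) ✓; SK at 158.6° ✓; |SK| = 24.50 ✓; ∠SKE = 127.4° ✓; |KE| = 24.80 ✓; ∠KEW = 146.6° ✓; |EW| = 20.30 ✓; ∠EWM = 35.80° ✓; |WM| = 11.00 ✓; ∠WMN = 42.80° ✓; |MN| = 21.80 ✓; ∠MNU = 143.7° ✓; |NU| = 18.20 ✗.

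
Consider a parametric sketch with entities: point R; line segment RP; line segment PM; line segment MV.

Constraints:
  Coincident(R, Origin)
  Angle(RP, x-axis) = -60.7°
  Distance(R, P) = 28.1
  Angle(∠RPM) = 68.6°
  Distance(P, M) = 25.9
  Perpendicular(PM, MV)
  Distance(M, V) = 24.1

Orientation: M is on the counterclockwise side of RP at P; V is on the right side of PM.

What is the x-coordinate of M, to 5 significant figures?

30.156

R is at the origin; RP runs at -60.7° with length 28.1, so P = 28.1·(cos -60.7°, sin -60.7°) = (13.752, -24.505). ∠RPM = 68.6°, so PM runs at -60.7° + (180° − 68.6°) = 50.700° from the x-axis; with |PM| = 25.9, M = P + 25.9·(cos 50.700°, sin 50.700°) = (30.156, -4.4627). So M.x = 30.156.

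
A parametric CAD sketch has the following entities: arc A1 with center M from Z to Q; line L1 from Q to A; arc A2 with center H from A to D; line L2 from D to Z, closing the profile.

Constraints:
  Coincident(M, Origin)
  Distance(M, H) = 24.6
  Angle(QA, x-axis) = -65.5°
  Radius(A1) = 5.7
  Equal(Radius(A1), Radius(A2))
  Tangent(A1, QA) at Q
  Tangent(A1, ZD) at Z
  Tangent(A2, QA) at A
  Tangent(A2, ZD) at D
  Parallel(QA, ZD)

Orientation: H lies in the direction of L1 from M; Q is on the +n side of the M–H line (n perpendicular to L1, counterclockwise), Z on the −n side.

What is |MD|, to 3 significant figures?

25.3

The slot axis is L1's direction at -65.5°, so u = (cos -65.5°, sin -65.5°) = (0.415, -0.910) and n = (−sin -65.5°, cos -65.5°) = (0.910, 0.415). M is at the origin and H lies 24.6 along u from M, so H = 24.6·u = (10.2, -22.4). Tangency of A1 to both parallel lines with radius 5.7 puts Q and Z at M ± 5.7·n: Q = (5.19, 2.36), Z = (-5.19, -2.36). Equal radii place A and D the same way about H: A = H + 5.7·n = (15.4, -20.0), D = H − 5.7·n = (5.01, -24.7). Then |MD| = |D − M| = 25.3.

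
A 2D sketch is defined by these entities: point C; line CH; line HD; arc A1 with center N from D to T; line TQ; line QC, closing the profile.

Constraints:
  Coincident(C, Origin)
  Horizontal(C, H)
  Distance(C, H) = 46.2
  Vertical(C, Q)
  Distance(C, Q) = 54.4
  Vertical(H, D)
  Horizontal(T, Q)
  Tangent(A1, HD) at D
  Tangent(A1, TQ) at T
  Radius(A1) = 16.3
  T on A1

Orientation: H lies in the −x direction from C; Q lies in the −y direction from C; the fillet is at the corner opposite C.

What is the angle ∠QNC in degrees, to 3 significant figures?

80.5°

C is at the origin; C and H share the same y with |CH| = 46.2 and H on the −x side, so H = (-46.2, 0.00). C and Q share the same x with |CQ| = 54.4 and Q on the −y side, so Q = (0.00, -54.4). The virtual corner opposite C is at (-46.2, -54.4). A1 meets HD tangentially, so ND is at right angles to HD and A1 meets TQ tangentially, so NT is at right angles to TQ, with radius 16.3, so the center N sits 16.3 in from both sides at N = (-29.9, -38.1). Then cos ∠QNC = NQ·NC / (|NQ||NC|), giving 80.5°.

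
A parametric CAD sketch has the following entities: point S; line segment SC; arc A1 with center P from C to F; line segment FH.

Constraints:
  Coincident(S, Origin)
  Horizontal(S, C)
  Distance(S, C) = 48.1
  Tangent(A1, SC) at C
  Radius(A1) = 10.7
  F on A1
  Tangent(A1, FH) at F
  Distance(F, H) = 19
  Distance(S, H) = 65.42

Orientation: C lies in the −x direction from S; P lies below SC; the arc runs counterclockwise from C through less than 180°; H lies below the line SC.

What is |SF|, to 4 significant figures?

59.83

Checks: S.y = 0.00, C.y = 0.00 ✓; |PF| = 10.70 ✓; ∠(PF, FH) = 90.00° ✓; |FH| = 19.00 ✓; |SH| = 65.42 ✓.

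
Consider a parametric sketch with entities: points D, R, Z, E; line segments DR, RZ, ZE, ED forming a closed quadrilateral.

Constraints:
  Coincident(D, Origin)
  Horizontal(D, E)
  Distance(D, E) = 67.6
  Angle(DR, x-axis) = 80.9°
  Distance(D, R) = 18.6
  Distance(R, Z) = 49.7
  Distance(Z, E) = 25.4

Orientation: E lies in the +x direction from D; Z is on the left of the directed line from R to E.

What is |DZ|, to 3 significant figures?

56.4

Checks: |RZ| = 49.70 ✓; |ZE| = 25.40 ✓.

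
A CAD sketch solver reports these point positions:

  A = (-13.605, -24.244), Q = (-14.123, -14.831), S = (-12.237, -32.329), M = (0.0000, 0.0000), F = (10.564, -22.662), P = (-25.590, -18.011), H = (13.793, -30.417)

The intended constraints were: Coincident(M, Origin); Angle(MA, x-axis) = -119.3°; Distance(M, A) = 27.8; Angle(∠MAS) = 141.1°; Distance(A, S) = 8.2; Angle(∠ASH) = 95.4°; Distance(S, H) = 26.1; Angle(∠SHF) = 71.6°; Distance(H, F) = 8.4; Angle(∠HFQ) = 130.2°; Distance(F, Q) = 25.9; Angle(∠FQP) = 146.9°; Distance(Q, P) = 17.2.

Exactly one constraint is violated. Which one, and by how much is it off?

Distance(Q, P) = 17.2 — off by 5.30.

M = (0.00, 0.00) ✓; MA at -119.3° ✓; |MA| = 27.80 ✓; ∠MAS = 141.1° ✓; |AS| = 8.200 ✓; ∠ASH = 95.40° ✓; |SH| = 26.10 ✓; ∠SHF = 71.60° ✓; |HF| = 8.400 ✓; ∠HFQ = 130.2° ✓; |FQ| = 25.90 ✓; ∠FQP = 146.9° ✓; |QP| = 11.90 ✗.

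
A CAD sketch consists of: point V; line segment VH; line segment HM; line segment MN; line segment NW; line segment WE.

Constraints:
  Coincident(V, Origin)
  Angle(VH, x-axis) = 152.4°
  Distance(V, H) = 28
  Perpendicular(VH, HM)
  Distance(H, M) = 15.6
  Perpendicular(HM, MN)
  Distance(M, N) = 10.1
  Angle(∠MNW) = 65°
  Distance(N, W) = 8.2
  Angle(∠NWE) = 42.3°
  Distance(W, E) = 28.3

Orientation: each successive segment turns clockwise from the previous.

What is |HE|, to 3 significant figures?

35.2

V is at the origin; VH runs at 152.4° with length 28.0, so H = (-24.8, 13.0). The perpendicularity gives HM at right angles to VH, so HM runs at 62.4°; with |HM| = 15.6, M = (-17.6, 26.8). HM is perpendicular to MN, so MN runs at -27.6°; with |MN| = 10.1, N = (-8.64, 22.1). ∠MNW = 65.0° gives NW at -143° from the x-axis; with |NW| = 8.2, W = (-15.1, 17.1). ∠NWE = 42.3° gives WE at 79.7° from the x-axis; with |WE| = 28.3, E = (-10.1, 45.0). Then |HE| = |E − H| = 35.2.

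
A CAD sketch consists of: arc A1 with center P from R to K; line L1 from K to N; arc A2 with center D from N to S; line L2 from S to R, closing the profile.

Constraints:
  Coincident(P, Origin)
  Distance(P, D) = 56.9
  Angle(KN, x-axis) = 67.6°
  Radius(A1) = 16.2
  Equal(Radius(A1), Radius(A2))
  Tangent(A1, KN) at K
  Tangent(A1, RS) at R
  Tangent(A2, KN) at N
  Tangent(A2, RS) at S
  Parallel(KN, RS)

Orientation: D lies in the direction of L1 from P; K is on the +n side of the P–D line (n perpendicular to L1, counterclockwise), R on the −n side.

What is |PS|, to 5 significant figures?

59.161

Tangency of A1 to both parallel lines with radius 16.2 puts K and R at P ± 16.2·n: K = (-14.978, 6.1733), R = (14.978, -6.1733). Equal radii place N and S the same way about D: N = D + 16.2·n = (6.7053, 58.780), S = D − 16.2·n = (36.661, 46.433). Then |PS| = |S − P| = 59.161.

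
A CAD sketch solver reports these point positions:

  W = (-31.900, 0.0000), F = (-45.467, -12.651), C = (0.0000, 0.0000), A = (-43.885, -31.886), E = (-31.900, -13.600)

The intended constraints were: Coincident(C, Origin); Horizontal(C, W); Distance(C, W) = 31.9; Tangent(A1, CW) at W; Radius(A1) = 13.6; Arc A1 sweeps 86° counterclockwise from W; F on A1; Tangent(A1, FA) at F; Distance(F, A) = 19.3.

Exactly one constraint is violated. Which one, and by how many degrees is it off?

Tangent(A1, FA) at F — off by 8.70°.

C = (0.00, 0.00) ✓; C.y = 0.00, W.y = 0.00 ✓; |CW| = 31.90 ✓; ∠(EW, WC) = 90.00° ✓; |EW| = 13.60 ✓; bearing(E→F) − bearing(E→W) = 86.00° ✓; |EF| = 13.60 ✓; ∠(EF, FA) = 81.30° ✗; |FA| = 19.30 ✓.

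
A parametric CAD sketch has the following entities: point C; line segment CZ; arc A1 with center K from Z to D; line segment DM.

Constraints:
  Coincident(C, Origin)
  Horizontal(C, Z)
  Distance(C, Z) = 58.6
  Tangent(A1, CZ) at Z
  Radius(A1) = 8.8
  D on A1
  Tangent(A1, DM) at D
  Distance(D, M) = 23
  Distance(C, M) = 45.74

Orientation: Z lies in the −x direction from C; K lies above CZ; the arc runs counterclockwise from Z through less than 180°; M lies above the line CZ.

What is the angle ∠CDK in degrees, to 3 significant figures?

153°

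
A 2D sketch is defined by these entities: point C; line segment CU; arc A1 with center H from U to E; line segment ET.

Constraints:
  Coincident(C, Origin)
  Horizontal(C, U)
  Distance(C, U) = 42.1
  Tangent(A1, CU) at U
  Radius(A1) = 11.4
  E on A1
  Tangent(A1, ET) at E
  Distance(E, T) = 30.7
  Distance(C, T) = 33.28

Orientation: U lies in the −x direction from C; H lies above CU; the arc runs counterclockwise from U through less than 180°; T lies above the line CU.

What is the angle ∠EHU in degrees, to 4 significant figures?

54.40°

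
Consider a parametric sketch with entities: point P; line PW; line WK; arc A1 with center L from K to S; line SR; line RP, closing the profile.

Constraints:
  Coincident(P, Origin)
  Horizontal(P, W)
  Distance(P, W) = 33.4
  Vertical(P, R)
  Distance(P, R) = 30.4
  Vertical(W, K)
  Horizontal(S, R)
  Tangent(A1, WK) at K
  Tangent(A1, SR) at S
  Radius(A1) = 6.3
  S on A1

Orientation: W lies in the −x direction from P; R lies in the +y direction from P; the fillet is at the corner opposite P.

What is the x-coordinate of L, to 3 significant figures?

-27.1

P is at the origin; PW is horizontal with |PW| = 33.4 and W on the −x side, so W = (-33.4, 0.00). P and R share the same x with |PR| = 30.4 and R on the +y side, so R = (0.00, 30.4). The virtual corner opposite P is at (-33.4, 30.4). Since A1 is tangent to WK there, LK ⟂ WK and tangency of A1 to SR means the radius LS is perpendicular to SR, with radius 6.3, so the center L sits 6.3 in from both sides at L = (-27.1, 24.1). So L.x = -27.1.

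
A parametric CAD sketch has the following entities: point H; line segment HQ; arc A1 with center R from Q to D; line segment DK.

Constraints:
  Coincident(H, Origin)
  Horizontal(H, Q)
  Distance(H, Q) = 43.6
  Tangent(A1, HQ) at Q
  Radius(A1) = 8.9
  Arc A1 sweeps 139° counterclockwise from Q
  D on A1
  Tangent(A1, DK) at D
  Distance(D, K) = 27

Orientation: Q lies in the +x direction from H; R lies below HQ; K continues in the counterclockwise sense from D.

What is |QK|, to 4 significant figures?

36.36

H is at the origin; H and Q share the same y with |HQ| = 43.6 and Q on the +x side, so Q = (43.60, 0.000). Tangency of A1 to HQ means the radius RQ is perpendicular to HQ, so R = Q + (0, -8.9) = (43.60, -8.900). On A1, Q sits at bearing 90° from R; a 139° counterclockwise sweep puts D at bearing 229°, so D = R + 8.9·(cos 229°, sin 229°) = (37.76, -15.62). Tangency of A1 to DK means the radius RD is perpendicular to DK, so DK runs along (−sin 229°, cos 229°); with |DK| = 27.0, K = (58.14, -33.33). Then |QK| = |K − Q| = 36.36.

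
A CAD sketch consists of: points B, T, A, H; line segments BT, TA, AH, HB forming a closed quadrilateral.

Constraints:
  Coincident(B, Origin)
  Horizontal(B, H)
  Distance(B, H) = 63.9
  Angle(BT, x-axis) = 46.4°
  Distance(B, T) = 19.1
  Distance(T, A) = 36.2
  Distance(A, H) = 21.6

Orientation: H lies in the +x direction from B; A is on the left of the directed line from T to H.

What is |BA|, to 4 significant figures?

51.82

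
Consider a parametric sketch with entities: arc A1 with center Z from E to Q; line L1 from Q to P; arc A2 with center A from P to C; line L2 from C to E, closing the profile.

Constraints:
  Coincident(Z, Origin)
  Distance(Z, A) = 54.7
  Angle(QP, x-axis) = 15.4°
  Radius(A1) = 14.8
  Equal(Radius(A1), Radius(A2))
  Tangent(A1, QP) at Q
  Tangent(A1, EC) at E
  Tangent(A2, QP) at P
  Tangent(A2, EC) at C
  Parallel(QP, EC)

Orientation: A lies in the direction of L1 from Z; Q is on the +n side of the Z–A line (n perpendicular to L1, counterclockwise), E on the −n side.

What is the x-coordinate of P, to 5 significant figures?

48.806

Tangency of A1 to both parallel lines with radius 14.8 puts Q and E at Z ± 14.8·n: Q = (-3.9302, 14.269), E = (3.9302, -14.269). Equal radii place P and C the same way about A: P = A + 14.8·n = (48.806, 28.795), C = A − 14.8·n = (56.666, 0.25731). So P.x = 48.806.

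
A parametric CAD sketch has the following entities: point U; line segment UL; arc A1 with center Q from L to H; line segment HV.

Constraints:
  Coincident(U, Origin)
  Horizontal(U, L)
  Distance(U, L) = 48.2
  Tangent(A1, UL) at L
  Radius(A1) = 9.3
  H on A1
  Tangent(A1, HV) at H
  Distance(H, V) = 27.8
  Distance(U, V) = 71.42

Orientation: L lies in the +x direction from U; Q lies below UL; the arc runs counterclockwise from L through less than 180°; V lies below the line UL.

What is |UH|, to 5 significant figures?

44.863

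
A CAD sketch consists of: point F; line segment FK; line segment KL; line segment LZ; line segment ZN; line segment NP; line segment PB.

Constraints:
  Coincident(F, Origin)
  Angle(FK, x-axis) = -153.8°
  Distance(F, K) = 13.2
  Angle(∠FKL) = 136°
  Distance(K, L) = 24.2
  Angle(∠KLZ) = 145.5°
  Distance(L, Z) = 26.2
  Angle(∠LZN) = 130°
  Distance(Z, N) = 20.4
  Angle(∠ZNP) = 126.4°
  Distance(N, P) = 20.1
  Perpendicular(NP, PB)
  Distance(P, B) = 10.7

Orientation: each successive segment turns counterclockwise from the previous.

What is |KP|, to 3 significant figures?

58.6

F is at the origin; FK runs at -153.8° with length 13.2, so K = (-11.8, -5.83). ∠FKL = 136.0° gives KL at -110° from the x-axis; with |KL| = 24.2, L = (-20.0, -28.6). ∠KLZ = 145.5° gives LZ at -75.3° from the x-axis; with |LZ| = 26.2, Z = (-13.4, -53.9). ∠LZN = 130.0° gives ZN at -25.3° from the x-axis; with |ZN| = 20.4, N = (5.05, -62.7). ∠ZNP = 126.4° gives NP at 28.3° from the x-axis; with |NP| = 20.1, P = (22.7, -53.1). Then |KP| = |P − K| = 58.6.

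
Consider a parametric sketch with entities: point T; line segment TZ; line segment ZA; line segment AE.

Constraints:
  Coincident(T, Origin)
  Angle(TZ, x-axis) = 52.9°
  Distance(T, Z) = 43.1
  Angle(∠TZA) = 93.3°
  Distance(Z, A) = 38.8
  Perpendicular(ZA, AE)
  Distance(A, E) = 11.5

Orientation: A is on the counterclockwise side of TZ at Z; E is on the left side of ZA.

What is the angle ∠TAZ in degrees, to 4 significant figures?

46.19°

T is at the origin; TZ runs at 52.9° with length 43.1, so Z = 43.1·(cos 52.9°, sin 52.9°) = (26.00, 34.38). ∠TZA = 93.3°, so ZA runs at 52.9° + (180° − 93.3°) = 139.6° from the x-axis; with |ZA| = 38.8, A = Z + 38.8·(cos 139.6°, sin 139.6°) = (-3.549, 59.52). Then cos ∠TAZ = AT·AZ / (|AT||AZ|), giving 46.19°.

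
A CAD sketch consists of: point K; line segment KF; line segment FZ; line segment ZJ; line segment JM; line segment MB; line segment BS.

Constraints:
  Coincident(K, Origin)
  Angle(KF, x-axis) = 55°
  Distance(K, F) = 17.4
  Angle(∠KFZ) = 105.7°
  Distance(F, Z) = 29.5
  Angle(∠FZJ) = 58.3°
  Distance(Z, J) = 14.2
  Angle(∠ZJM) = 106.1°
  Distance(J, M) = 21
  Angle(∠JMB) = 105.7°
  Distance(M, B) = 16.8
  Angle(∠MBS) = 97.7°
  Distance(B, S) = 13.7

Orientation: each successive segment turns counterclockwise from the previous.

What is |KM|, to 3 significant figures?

12.2

∠FZJ = 58.3° gives ZJ at -109° from the x-axis; with |ZJ| = 14.2, J = (-13.3, 23.7). ∠ZJM = 106.1° gives JM at -35.1° from the x-axis; with |JM| = 21.0, M = (3.85, 11.6). Then |KM| = |M − K| = 12.2.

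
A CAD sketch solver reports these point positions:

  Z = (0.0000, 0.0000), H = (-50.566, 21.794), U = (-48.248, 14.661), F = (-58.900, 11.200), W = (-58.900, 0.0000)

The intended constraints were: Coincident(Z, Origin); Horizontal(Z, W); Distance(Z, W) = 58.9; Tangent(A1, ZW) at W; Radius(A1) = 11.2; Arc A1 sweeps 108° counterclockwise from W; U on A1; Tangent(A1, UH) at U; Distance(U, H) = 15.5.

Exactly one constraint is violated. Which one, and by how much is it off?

Distance(U, H) = 15.5 — off by 8.00.

Z = (0.00, 0.00) ✓; Z.y = 0.00, W.y = 0.00 ✓; |ZW| = 58.90 ✓; ∠(FW, WZ) = 90.00° ✓; |FW| = 11.20 ✓; bearing(F→U) − bearing(F→W) = 108.0° ✓; |FU| = 11.20 ✓; ∠(FU, UH) = 90.00° ✓; |UH| = 7.500 ✗.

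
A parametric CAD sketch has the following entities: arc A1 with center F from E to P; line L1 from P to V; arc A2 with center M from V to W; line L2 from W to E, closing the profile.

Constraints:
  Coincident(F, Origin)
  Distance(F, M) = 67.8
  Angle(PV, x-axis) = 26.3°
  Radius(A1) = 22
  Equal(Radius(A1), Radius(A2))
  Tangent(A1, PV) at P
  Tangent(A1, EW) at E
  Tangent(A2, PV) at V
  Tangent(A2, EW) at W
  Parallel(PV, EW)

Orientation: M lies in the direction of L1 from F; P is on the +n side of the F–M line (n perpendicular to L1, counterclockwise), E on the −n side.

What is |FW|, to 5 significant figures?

71.280

Tangency of A1 to both parallel lines with radius 22.0 puts P and E at F ± 22.0·n: P = (-9.7476, 19.723), E = (9.7476, -19.723). Equal radii place V and W the same way about M: V = M + 22.0·n = (51.034, 49.763), W = M − 22.0·n = (70.529, 10.318). Then |FW| = |W − F| = 71.280.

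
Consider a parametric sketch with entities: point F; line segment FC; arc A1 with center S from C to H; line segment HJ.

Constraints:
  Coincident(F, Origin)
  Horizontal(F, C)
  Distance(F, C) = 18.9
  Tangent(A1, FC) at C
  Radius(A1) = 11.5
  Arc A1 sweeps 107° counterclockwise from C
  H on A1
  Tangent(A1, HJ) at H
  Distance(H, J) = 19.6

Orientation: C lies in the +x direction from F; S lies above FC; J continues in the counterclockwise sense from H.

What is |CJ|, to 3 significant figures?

34.0

F is at the origin; F and C share the same y with |FC| = 18.9 and C on the +x side, so C = (18.9, 0.00). A1 meets FC tangentially, so SC is at right angles to FC, so S = C + (0, 11.5) = (18.9, 11.5). On A1, C sits at bearing -90° from S; a 107° counterclockwise sweep puts H at bearing 17°, so H = S + 11.5·(cos 17°, sin 17°) = (29.9, 14.9). Tangency of A1 to HJ means the radius SH is perpendicular to HJ, so HJ runs along (−sin 17°, cos 17°); with |HJ| = 19.6, J = (24.2, 33.6). Then |CJ| = |J − C| = 34.0.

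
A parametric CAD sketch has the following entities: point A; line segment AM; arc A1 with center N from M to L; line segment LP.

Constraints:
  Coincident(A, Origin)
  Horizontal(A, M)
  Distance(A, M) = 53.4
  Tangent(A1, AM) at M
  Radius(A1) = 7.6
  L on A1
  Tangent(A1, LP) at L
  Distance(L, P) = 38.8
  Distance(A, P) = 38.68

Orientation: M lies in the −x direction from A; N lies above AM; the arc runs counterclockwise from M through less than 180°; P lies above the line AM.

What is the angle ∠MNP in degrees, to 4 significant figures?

127.6°

Checks: |NL| = 7.600 ✓; ∠(NL, LP) = 90.00° ✓; |LP| = 38.80 ✓; |AP| = 38.68 ✓.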